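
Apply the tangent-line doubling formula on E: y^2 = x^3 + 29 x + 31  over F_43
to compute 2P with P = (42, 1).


Doubling: s = (3 x1^2 + a) / (2 y1)
s = (3*42^2 + 29) / (2*1) mod 43 = 16
x3 = s^2 - 2 x1 mod 43 = 16^2 - 2*42 = 0
y3 = s (x1 - x3) - y1 mod 43 = 16 * (42 - 0) - 1 = 26

2P = (0, 26)


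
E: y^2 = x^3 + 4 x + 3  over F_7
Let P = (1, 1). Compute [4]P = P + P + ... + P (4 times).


k = 4 = 100_2 (binary, LSB first: 001)
Double-and-add from P = (1, 1):
  bit 0 = 0: acc unchanged = O
  bit 1 = 0: acc unchanged = O
  bit 2 = 1: acc = O + (5, 1) = (5, 1)

4P = (5, 1)


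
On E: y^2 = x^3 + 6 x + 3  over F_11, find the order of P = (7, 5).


Compute successive multiples of P until we hit O:
  1P = (7, 5)
  2P = (9, 4)
  3P = (9, 7)
  4P = (7, 6)
  5P = O

ord(P) = 5


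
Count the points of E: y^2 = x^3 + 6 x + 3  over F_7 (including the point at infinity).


For each x in F_7, count y with y^2 = x^3 + 6 x + 3 mod 7:
  x = 2: RHS = 2, y in [3, 4]  -> 2 point(s)
  x = 4: RHS = 0, y in [0]  -> 1 point(s)
  x = 5: RHS = 4, y in [2, 5]  -> 2 point(s)
Affine points: 5. Add the point at infinity: total = 6.

#E(F_7) = 6


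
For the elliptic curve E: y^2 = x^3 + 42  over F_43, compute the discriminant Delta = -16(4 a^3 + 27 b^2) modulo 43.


4 a^3 + 27 b^2 = 4*0^3 + 27*42^2 = 0 + 47628 = 47628
Delta = -16 * (47628) = -762048
Delta mod 43 = 41

Delta = 41 (mod 43)


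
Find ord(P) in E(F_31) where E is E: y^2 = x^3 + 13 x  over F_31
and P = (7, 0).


Compute successive multiples of P until we hit O:
  1P = (7, 0)
  2P = O

ord(P) = 2


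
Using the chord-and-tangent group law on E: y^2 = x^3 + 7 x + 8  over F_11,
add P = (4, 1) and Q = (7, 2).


P != Q, so use the chord formula.
s = (y2 - y1) / (x2 - x1) = (1) / (3) mod 11 = 4
x3 = s^2 - x1 - x2 mod 11 = 4^2 - 4 - 7 = 5
y3 = s (x1 - x3) - y1 mod 11 = 4 * (4 - 5) - 1 = 6

P + Q = (5, 6)


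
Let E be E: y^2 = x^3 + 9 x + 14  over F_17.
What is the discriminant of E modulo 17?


4 a^3 + 27 b^2 = 4*9^3 + 27*14^2 = 2916 + 5292 = 8208
Delta = -16 * (8208) = -131328
Delta mod 17 = 14

Delta = 14 (mod 17)


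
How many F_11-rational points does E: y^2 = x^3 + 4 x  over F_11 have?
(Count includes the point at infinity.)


For each x in F_11, count y with y^2 = x^3 + 4 x + 0 mod 11:
  x = 0: RHS = 0, y in [0]  -> 1 point(s)
  x = 1: RHS = 5, y in [4, 7]  -> 2 point(s)
  x = 2: RHS = 5, y in [4, 7]  -> 2 point(s)
  x = 4: RHS = 3, y in [5, 6]  -> 2 point(s)
  x = 6: RHS = 9, y in [3, 8]  -> 2 point(s)
  x = 8: RHS = 5, y in [4, 7]  -> 2 point(s)
Affine points: 11. Add the point at infinity: total = 12.

#E(F_11) = 12


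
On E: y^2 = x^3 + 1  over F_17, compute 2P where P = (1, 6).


Doubling: s = (3 x1^2 + a) / (2 y1)
s = (3*1^2 + 0) / (2*6) mod 17 = 13
x3 = s^2 - 2 x1 mod 17 = 13^2 - 2*1 = 14
y3 = s (x1 - x3) - y1 mod 17 = 13 * (1 - 14) - 6 = 12

2P = (14, 12)


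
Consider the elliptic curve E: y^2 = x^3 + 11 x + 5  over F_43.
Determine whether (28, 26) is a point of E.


Check whether y^2 = x^3 + 11 x + 5 (mod 43) for (x, y) = (28, 26).
LHS: y^2 = 26^2 mod 43 = 31
RHS: x^3 + 11 x + 5 = 28^3 + 11*28 + 5 mod 43 = 34
LHS != RHS

No, not on the curve


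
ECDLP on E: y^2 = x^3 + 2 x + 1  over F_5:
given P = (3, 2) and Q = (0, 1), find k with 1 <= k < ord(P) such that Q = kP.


Enumerate multiples of P until we hit Q = (0, 1):
  1P = (3, 2)
  2P = (0, 1)
Match found at i = 2.

k = 2


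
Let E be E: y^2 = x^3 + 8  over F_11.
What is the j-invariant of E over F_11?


Delta = -16(4 a^3 + 27 b^2) mod 11 = 6
-1728 * (4 a)^3 = -1728 * (4*0)^3 mod 11 = 0
j = 0 * 6^(-1) mod 11 = 0

j = 0 (mod 11)


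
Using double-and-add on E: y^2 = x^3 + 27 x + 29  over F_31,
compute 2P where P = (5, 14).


k = 2 = 10_2 (binary, LSB first: 01)
Double-and-add from P = (5, 14):
  bit 0 = 0: acc unchanged = O
  bit 1 = 1: acc = O + (30, 30) = (30, 30)

2P = (30, 30)


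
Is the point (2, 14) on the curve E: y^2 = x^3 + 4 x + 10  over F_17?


Check whether y^2 = x^3 + 4 x + 10 (mod 17) for (x, y) = (2, 14).
LHS: y^2 = 14^2 mod 17 = 9
RHS: x^3 + 4 x + 10 = 2^3 + 4*2 + 10 mod 17 = 9
LHS = RHS

Yes, on the curve


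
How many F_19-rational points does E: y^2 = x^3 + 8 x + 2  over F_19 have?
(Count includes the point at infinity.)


For each x in F_19, count y with y^2 = x^3 + 8 x + 2 mod 19:
  x = 1: RHS = 11, y in [7, 12]  -> 2 point(s)
  x = 2: RHS = 7, y in [8, 11]  -> 2 point(s)
  x = 6: RHS = 0, y in [0]  -> 1 point(s)
  x = 9: RHS = 5, y in [9, 10]  -> 2 point(s)
  x = 13: RHS = 4, y in [2, 17]  -> 2 point(s)
  x = 15: RHS = 1, y in [1, 18]  -> 2 point(s)
  x = 17: RHS = 16, y in [4, 15]  -> 2 point(s)
Affine points: 13. Add the point at infinity: total = 14.

#E(F_19) = 14


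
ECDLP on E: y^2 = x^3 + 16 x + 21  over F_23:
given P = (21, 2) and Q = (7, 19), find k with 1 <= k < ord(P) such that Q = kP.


Enumerate multiples of P until we hit Q = (7, 19):
  1P = (21, 2)
  2P = (7, 4)
  3P = (3, 2)
  4P = (22, 21)
  5P = (19, 13)
  6P = (19, 10)
  7P = (22, 2)
  8P = (3, 21)
  9P = (7, 19)
Match found at i = 9.

k = 9


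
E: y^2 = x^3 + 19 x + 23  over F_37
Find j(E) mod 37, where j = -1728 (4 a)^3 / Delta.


Delta = -16(4 a^3 + 27 b^2) mod 37 = 13
-1728 * (4 a)^3 = -1728 * (4*19)^3 mod 37 = 14
j = 14 * 13^(-1) mod 37 = 21

j = 21 (mod 37)


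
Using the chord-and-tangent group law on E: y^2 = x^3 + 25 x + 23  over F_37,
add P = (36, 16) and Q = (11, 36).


P != Q, so use the chord formula.
s = (y2 - y1) / (x2 - x1) = (20) / (12) mod 37 = 14
x3 = s^2 - x1 - x2 mod 37 = 14^2 - 36 - 11 = 1
y3 = s (x1 - x3) - y1 mod 37 = 14 * (36 - 1) - 16 = 30

P + Q = (1, 30)


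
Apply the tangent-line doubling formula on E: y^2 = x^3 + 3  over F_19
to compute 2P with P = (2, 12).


Doubling: s = (3 x1^2 + a) / (2 y1)
s = (3*2^2 + 0) / (2*12) mod 19 = 10
x3 = s^2 - 2 x1 mod 19 = 10^2 - 2*2 = 1
y3 = s (x1 - x3) - y1 mod 19 = 10 * (2 - 1) - 12 = 17

2P = (1, 17)


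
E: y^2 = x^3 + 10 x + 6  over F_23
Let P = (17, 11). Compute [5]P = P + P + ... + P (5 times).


k = 5 = 101_2 (binary, LSB first: 101)
Double-and-add from P = (17, 11):
  bit 0 = 1: acc = O + (17, 11) = (17, 11)
  bit 1 = 0: acc unchanged = (17, 11)
  bit 2 = 1: acc = (17, 11) + (10, 5) = (8, 0)

5P = (8, 0)


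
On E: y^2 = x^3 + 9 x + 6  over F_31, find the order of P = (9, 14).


Compute successive multiples of P until we hit O:
  1P = (9, 14)
  2P = (1, 27)
  3P = (28, 13)
  4P = (8, 30)
  5P = (22, 8)
  6P = (7, 28)
  7P = (2, 30)
  8P = (17, 22)
  ... (continuing to 25P)
  25P = O

ord(P) = 25


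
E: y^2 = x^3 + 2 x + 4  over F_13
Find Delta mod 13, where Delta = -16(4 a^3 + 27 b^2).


4 a^3 + 27 b^2 = 4*2^3 + 27*4^2 = 32 + 432 = 464
Delta = -16 * (464) = -7424
Delta mod 13 = 12

Delta = 12 (mod 13)


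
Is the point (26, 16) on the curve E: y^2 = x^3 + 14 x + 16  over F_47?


Check whether y^2 = x^3 + 14 x + 16 (mod 47) for (x, y) = (26, 16).
LHS: y^2 = 16^2 mod 47 = 21
RHS: x^3 + 14 x + 16 = 26^3 + 14*26 + 16 mod 47 = 2
LHS != RHS

No, not on the curve


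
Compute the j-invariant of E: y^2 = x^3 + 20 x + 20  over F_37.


Delta = -16(4 a^3 + 27 b^2) mod 37 = 33
-1728 * (4 a)^3 = -1728 * (4*20)^3 mod 37 = 8
j = 8 * 33^(-1) mod 37 = 35

j = 35 (mod 37)


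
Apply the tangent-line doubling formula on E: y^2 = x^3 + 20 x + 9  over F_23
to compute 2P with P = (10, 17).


Doubling: s = (3 x1^2 + a) / (2 y1)
s = (3*10^2 + 20) / (2*17) mod 23 = 4
x3 = s^2 - 2 x1 mod 23 = 4^2 - 2*10 = 19
y3 = s (x1 - x3) - y1 mod 23 = 4 * (10 - 19) - 17 = 16

2P = (19, 16)


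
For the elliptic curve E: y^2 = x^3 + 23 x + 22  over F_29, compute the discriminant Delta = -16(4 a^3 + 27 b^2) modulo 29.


4 a^3 + 27 b^2 = 4*23^3 + 27*22^2 = 48668 + 13068 = 61736
Delta = -16 * (61736) = -987776
Delta mod 29 = 22

Delta = 22 (mod 29)


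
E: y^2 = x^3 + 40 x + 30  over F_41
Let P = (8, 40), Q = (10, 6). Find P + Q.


P != Q, so use the chord formula.
s = (y2 - y1) / (x2 - x1) = (7) / (2) mod 41 = 24
x3 = s^2 - x1 - x2 mod 41 = 24^2 - 8 - 10 = 25
y3 = s (x1 - x3) - y1 mod 41 = 24 * (8 - 25) - 40 = 3

P + Q = (25, 3)


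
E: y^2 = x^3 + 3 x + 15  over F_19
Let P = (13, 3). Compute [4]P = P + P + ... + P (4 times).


k = 4 = 100_2 (binary, LSB first: 001)
Double-and-add from P = (13, 3):
  bit 0 = 0: acc unchanged = O
  bit 1 = 0: acc unchanged = O
  bit 2 = 1: acc = O + (8, 0) = (8, 0)

4P = (8, 0)


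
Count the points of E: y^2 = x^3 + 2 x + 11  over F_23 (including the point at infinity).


For each x in F_23, count y with y^2 = x^3 + 2 x + 11 mod 23:
  x = 2: RHS = 0, y in [0]  -> 1 point(s)
  x = 5: RHS = 8, y in [10, 13]  -> 2 point(s)
  x = 6: RHS = 9, y in [3, 20]  -> 2 point(s)
  x = 7: RHS = 0, y in [0]  -> 1 point(s)
  x = 13: RHS = 3, y in [7, 16]  -> 2 point(s)
  x = 14: RHS = 0, y in [0]  -> 1 point(s)
  x = 15: RHS = 12, y in [9, 14]  -> 2 point(s)
  x = 17: RHS = 13, y in [6, 17]  -> 2 point(s)
  x = 19: RHS = 8, y in [10, 13]  -> 2 point(s)
  x = 20: RHS = 1, y in [1, 22]  -> 2 point(s)
  x = 22: RHS = 8, y in [10, 13]  -> 2 point(s)
Affine points: 19. Add the point at infinity: total = 20.

#E(F_23) = 20


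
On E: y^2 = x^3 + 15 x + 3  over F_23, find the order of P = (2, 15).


Compute successive multiples of P until we hit O:
  1P = (2, 15)
  2P = (9, 4)
  3P = (14, 17)
  4P = (0, 16)
  5P = (4, 9)
  6P = (3, 11)
  7P = (11, 21)
  8P = (13, 16)
  ... (continuing to 22P)
  22P = O

ord(P) = 22


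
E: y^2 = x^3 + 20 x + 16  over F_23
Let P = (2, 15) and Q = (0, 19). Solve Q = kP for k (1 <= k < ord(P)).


Enumerate multiples of P until we hit Q = (0, 19):
  1P = (2, 15)
  2P = (0, 4)
  3P = (11, 16)
  4P = (12, 12)
  5P = (13, 9)
  6P = (14, 2)
  7P = (16, 4)
  8P = (17, 5)
  9P = (7, 19)
  10P = (22, 15)
  11P = (22, 8)
  12P = (7, 4)
  13P = (17, 18)
  14P = (16, 19)
  15P = (14, 21)
  16P = (13, 14)
  17P = (12, 11)
  18P = (11, 7)
  19P = (0, 19)
Match found at i = 19.

k = 19


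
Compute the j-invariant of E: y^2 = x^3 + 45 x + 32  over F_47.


Delta = -16(4 a^3 + 27 b^2) mod 47 = 38
-1728 * (4 a)^3 = -1728 * (4*45)^3 mod 47 = 8
j = 8 * 38^(-1) mod 47 = 20

j = 20 (mod 47)


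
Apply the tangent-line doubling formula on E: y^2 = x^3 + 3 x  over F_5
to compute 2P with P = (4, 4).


Doubling: s = (3 x1^2 + a) / (2 y1)
s = (3*4^2 + 3) / (2*4) mod 5 = 2
x3 = s^2 - 2 x1 mod 5 = 2^2 - 2*4 = 1
y3 = s (x1 - x3) - y1 mod 5 = 2 * (4 - 1) - 4 = 2

2P = (1, 2)


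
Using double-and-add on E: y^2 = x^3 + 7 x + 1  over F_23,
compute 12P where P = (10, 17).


k = 12 = 1100_2 (binary, LSB first: 0011)
Double-and-add from P = (10, 17):
  bit 0 = 0: acc unchanged = O
  bit 1 = 0: acc unchanged = O
  bit 2 = 1: acc = O + (11, 12) = (11, 12)
  bit 3 = 1: acc = (11, 12) + (5, 0) = (11, 11)

12P = (11, 11)


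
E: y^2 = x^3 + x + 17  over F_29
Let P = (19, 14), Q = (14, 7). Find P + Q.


P != Q, so use the chord formula.
s = (y2 - y1) / (x2 - x1) = (22) / (24) mod 29 = 13
x3 = s^2 - x1 - x2 mod 29 = 13^2 - 19 - 14 = 20
y3 = s (x1 - x3) - y1 mod 29 = 13 * (19 - 20) - 14 = 2

P + Q = (20, 2)


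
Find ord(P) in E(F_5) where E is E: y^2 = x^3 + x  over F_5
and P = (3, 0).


Compute successive multiples of P until we hit O:
  1P = (3, 0)
  2P = O

ord(P) = 2


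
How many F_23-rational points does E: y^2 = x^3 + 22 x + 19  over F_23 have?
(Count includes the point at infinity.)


For each x in F_23, count y with y^2 = x^3 + 22 x + 19 mod 23:
  x = 2: RHS = 2, y in [5, 18]  -> 2 point(s)
  x = 5: RHS = 1, y in [1, 22]  -> 2 point(s)
  x = 9: RHS = 3, y in [7, 16]  -> 2 point(s)
  x = 13: RHS = 18, y in [8, 15]  -> 2 point(s)
  x = 14: RHS = 12, y in [9, 14]  -> 2 point(s)
  x = 17: RHS = 16, y in [4, 19]  -> 2 point(s)
  x = 20: RHS = 18, y in [8, 15]  -> 2 point(s)
  x = 21: RHS = 13, y in [6, 17]  -> 2 point(s)
Affine points: 16. Add the point at infinity: total = 17.

#E(F_23) = 17


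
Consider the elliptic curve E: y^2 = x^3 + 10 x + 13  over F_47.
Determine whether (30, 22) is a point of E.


Check whether y^2 = x^3 + 10 x + 13 (mod 47) for (x, y) = (30, 22).
LHS: y^2 = 22^2 mod 47 = 14
RHS: x^3 + 10 x + 13 = 30^3 + 10*30 + 13 mod 47 = 6
LHS != RHS

No, not on the curve


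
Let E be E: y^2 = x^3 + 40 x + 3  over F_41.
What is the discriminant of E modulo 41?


4 a^3 + 27 b^2 = 4*40^3 + 27*3^2 = 256000 + 243 = 256243
Delta = -16 * (256243) = -4099888
Delta mod 41 = 30

Delta = 30 (mod 41)


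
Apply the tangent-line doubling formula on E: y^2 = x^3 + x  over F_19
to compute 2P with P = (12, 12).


Doubling: s = (3 x1^2 + a) / (2 y1)
s = (3*12^2 + 1) / (2*12) mod 19 = 3
x3 = s^2 - 2 x1 mod 19 = 3^2 - 2*12 = 4
y3 = s (x1 - x3) - y1 mod 19 = 3 * (12 - 4) - 12 = 12

2P = (4, 12)


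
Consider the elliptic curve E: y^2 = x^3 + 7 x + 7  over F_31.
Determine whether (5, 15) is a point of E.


Check whether y^2 = x^3 + 7 x + 7 (mod 31) for (x, y) = (5, 15).
LHS: y^2 = 15^2 mod 31 = 8
RHS: x^3 + 7 x + 7 = 5^3 + 7*5 + 7 mod 31 = 12
LHS != RHS

No, not on the curve


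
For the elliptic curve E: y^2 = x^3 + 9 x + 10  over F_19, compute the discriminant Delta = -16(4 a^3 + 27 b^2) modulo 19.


4 a^3 + 27 b^2 = 4*9^3 + 27*10^2 = 2916 + 2700 = 5616
Delta = -16 * (5616) = -89856
Delta mod 19 = 14

Delta = 14 (mod 19)


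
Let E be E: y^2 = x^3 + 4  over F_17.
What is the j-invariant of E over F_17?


Delta = -16(4 a^3 + 27 b^2) mod 17 = 7
-1728 * (4 a)^3 = -1728 * (4*0)^3 mod 17 = 0
j = 0 * 7^(-1) mod 17 = 0

j = 0 (mod 17)


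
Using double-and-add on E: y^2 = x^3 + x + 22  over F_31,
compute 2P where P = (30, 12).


k = 2 = 10_2 (binary, LSB first: 01)
Double-and-add from P = (30, 12):
  bit 0 = 0: acc unchanged = O
  bit 1 = 1: acc = O + (27, 4) = (27, 4)

2P = (27, 4)


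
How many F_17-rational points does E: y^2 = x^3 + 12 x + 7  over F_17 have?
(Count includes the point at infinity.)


For each x in F_17, count y with y^2 = x^3 + 12 x + 7 mod 17:
  x = 3: RHS = 2, y in [6, 11]  -> 2 point(s)
  x = 4: RHS = 0, y in [0]  -> 1 point(s)
  x = 7: RHS = 9, y in [3, 14]  -> 2 point(s)
  x = 11: RHS = 8, y in [5, 12]  -> 2 point(s)
  x = 12: RHS = 9, y in [3, 14]  -> 2 point(s)
  x = 15: RHS = 9, y in [3, 14]  -> 2 point(s)
Affine points: 11. Add the point at infinity: total = 12.

#E(F_17) = 12


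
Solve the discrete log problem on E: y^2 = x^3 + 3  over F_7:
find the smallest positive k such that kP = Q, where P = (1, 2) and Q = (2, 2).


Enumerate multiples of P until we hit Q = (2, 2):
  1P = (1, 2)
  2P = (6, 3)
  3P = (2, 2)
Match found at i = 3.

k = 3


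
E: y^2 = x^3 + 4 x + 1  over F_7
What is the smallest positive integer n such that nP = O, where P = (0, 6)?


Compute successive multiples of P until we hit O:
  1P = (0, 6)
  2P = (4, 2)
  3P = (4, 5)
  4P = (0, 1)
  5P = O

ord(P) = 5


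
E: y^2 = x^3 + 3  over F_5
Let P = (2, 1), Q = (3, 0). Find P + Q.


P != Q, so use the chord formula.
s = (y2 - y1) / (x2 - x1) = (4) / (1) mod 5 = 4
x3 = s^2 - x1 - x2 mod 5 = 4^2 - 2 - 3 = 1
y3 = s (x1 - x3) - y1 mod 5 = 4 * (2 - 1) - 1 = 3

P + Q = (1, 3)


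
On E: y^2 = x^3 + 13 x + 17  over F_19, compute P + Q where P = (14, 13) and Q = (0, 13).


P != Q, so use the chord formula.
s = (y2 - y1) / (x2 - x1) = (0) / (5) mod 19 = 0
x3 = s^2 - x1 - x2 mod 19 = 0^2 - 14 - 0 = 5
y3 = s (x1 - x3) - y1 mod 19 = 0 * (14 - 5) - 13 = 6

P + Q = (5, 6)


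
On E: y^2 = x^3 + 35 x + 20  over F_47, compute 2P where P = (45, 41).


Doubling: s = (3 x1^2 + a) / (2 y1)
s = (3*45^2 + 35) / (2*41) mod 47 = 0
x3 = s^2 - 2 x1 mod 47 = 0^2 - 2*45 = 4
y3 = s (x1 - x3) - y1 mod 47 = 0 * (45 - 4) - 41 = 6

2P = (4, 6)


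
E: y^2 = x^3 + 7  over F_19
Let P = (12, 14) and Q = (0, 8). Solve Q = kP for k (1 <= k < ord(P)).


Enumerate multiples of P until we hit Q = (0, 8):
  1P = (12, 14)
  2P = (0, 11)
  3P = (13, 0)
  4P = (0, 8)
Match found at i = 4.

k = 4


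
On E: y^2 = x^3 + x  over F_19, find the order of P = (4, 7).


Compute successive multiples of P until we hit O:
  1P = (4, 7)
  2P = (9, 4)
  3P = (17, 16)
  4P = (5, 4)
  5P = (0, 0)
  6P = (5, 15)
  7P = (17, 3)
  8P = (9, 15)
  ... (continuing to 10P)
  10P = O

ord(P) = 10


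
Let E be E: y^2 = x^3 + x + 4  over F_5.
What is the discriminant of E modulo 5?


4 a^3 + 27 b^2 = 4*1^3 + 27*4^2 = 4 + 432 = 436
Delta = -16 * (436) = -6976
Delta mod 5 = 4

Delta = 4 (mod 5)


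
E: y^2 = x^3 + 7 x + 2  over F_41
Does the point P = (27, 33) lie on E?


Check whether y^2 = x^3 + 7 x + 2 (mod 41) for (x, y) = (27, 33).
LHS: y^2 = 33^2 mod 41 = 23
RHS: x^3 + 7 x + 2 = 27^3 + 7*27 + 2 mod 41 = 30
LHS != RHS

No, not on the curve


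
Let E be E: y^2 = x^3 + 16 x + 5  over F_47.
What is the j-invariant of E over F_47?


Delta = -16(4 a^3 + 27 b^2) mod 47 = 32
-1728 * (4 a)^3 = -1728 * (4*16)^3 mod 47 = 40
j = 40 * 32^(-1) mod 47 = 13

j = 13 (mod 47)


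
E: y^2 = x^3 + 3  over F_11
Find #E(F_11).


For each x in F_11, count y with y^2 = x^3 + 0 x + 3 mod 11:
  x = 0: RHS = 3, y in [5, 6]  -> 2 point(s)
  x = 1: RHS = 4, y in [2, 9]  -> 2 point(s)
  x = 2: RHS = 0, y in [0]  -> 1 point(s)
  x = 4: RHS = 1, y in [1, 10]  -> 2 point(s)
  x = 7: RHS = 5, y in [4, 7]  -> 2 point(s)
  x = 8: RHS = 9, y in [3, 8]  -> 2 point(s)
Affine points: 11. Add the point at infinity: total = 12.

#E(F_11) = 12


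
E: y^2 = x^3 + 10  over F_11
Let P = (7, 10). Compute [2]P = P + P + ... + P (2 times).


k = 2 = 10_2 (binary, LSB first: 01)
Double-and-add from P = (7, 10):
  bit 0 = 0: acc unchanged = O
  bit 1 = 1: acc = O + (1, 0) = (1, 0)

2P = (1, 0)


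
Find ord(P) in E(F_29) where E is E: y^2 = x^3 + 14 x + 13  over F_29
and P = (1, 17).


Compute successive multiples of P until we hit O:
  1P = (1, 17)
  2P = (20, 17)
  3P = (8, 12)
  4P = (14, 13)
  5P = (5, 11)
  6P = (18, 23)
  7P = (3, 13)
  8P = (0, 10)
  ... (continuing to 33P)
  33P = O

ord(P) = 33


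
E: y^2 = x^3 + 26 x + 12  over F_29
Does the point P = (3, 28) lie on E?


Check whether y^2 = x^3 + 26 x + 12 (mod 29) for (x, y) = (3, 28).
LHS: y^2 = 28^2 mod 29 = 1
RHS: x^3 + 26 x + 12 = 3^3 + 26*3 + 12 mod 29 = 1
LHS = RHS

Yes, on the curve


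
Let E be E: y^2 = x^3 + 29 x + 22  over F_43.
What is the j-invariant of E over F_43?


Delta = -16(4 a^3 + 27 b^2) mod 43 = 25
-1728 * (4 a)^3 = -1728 * (4*29)^3 mod 43 = 32
j = 32 * 25^(-1) mod 43 = 3

j = 3 (mod 43)


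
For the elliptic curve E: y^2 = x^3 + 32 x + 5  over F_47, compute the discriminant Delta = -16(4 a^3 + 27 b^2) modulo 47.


4 a^3 + 27 b^2 = 4*32^3 + 27*5^2 = 131072 + 675 = 131747
Delta = -16 * (131747) = -2107952
Delta mod 47 = 45

Delta = 45 (mod 47)


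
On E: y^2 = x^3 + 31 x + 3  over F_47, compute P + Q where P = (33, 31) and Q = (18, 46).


P != Q, so use the chord formula.
s = (y2 - y1) / (x2 - x1) = (15) / (32) mod 47 = 46
x3 = s^2 - x1 - x2 mod 47 = 46^2 - 33 - 18 = 44
y3 = s (x1 - x3) - y1 mod 47 = 46 * (33 - 44) - 31 = 27

P + Q = (44, 27)


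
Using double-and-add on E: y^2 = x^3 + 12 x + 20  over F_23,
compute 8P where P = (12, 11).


k = 8 = 1000_2 (binary, LSB first: 0001)
Double-and-add from P = (12, 11):
  bit 0 = 0: acc unchanged = O
  bit 1 = 0: acc unchanged = O
  bit 2 = 0: acc unchanged = O
  bit 3 = 1: acc = O + (12, 12) = (12, 12)

8P = (12, 12)


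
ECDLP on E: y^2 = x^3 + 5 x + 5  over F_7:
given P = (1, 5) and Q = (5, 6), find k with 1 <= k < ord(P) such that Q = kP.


Enumerate multiples of P until we hit Q = (5, 6):
  1P = (1, 5)
  2P = (2, 4)
  3P = (5, 6)
Match found at i = 3.

k = 3


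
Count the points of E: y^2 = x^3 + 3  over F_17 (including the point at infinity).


For each x in F_17, count y with y^2 = x^3 + 0 x + 3 mod 17:
  x = 1: RHS = 4, y in [2, 15]  -> 2 point(s)
  x = 3: RHS = 13, y in [8, 9]  -> 2 point(s)
  x = 4: RHS = 16, y in [4, 13]  -> 2 point(s)
  x = 5: RHS = 9, y in [3, 14]  -> 2 point(s)
  x = 6: RHS = 15, y in [7, 10]  -> 2 point(s)
  x = 9: RHS = 1, y in [1, 16]  -> 2 point(s)
  x = 10: RHS = 0, y in [0]  -> 1 point(s)
  x = 11: RHS = 8, y in [5, 12]  -> 2 point(s)
  x = 16: RHS = 2, y in [6, 11]  -> 2 point(s)
Affine points: 17. Add the point at infinity: total = 18.

#E(F_17) = 18


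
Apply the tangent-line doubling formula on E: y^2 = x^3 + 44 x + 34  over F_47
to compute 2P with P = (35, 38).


Doubling: s = (3 x1^2 + a) / (2 y1)
s = (3*35^2 + 44) / (2*38) mod 47 = 31
x3 = s^2 - 2 x1 mod 47 = 31^2 - 2*35 = 45
y3 = s (x1 - x3) - y1 mod 47 = 31 * (35 - 45) - 38 = 28

2P = (45, 28)


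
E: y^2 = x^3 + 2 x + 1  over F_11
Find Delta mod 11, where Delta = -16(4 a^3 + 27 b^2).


4 a^3 + 27 b^2 = 4*2^3 + 27*1^2 = 32 + 27 = 59
Delta = -16 * (59) = -944
Delta mod 11 = 2

Delta = 2 (mod 11)


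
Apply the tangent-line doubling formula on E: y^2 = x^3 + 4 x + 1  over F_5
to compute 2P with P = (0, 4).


Doubling: s = (3 x1^2 + a) / (2 y1)
s = (3*0^2 + 4) / (2*4) mod 5 = 3
x3 = s^2 - 2 x1 mod 5 = 3^2 - 2*0 = 4
y3 = s (x1 - x3) - y1 mod 5 = 3 * (0 - 4) - 4 = 4

2P = (4, 4)


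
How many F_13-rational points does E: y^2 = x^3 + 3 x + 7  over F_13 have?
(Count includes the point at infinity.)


For each x in F_13, count y with y^2 = x^3 + 3 x + 7 mod 13:
  x = 3: RHS = 4, y in [2, 11]  -> 2 point(s)
  x = 5: RHS = 4, y in [2, 11]  -> 2 point(s)
  x = 8: RHS = 10, y in [6, 7]  -> 2 point(s)
  x = 9: RHS = 9, y in [3, 10]  -> 2 point(s)
  x = 10: RHS = 10, y in [6, 7]  -> 2 point(s)
  x = 12: RHS = 3, y in [4, 9]  -> 2 point(s)
Affine points: 12. Add the point at infinity: total = 13.

#E(F_13) = 13


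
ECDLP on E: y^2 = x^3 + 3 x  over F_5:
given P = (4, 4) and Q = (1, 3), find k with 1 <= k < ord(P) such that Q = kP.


Enumerate multiples of P until we hit Q = (1, 3):
  1P = (4, 4)
  2P = (1, 2)
  3P = (1, 3)
Match found at i = 3.

k = 3


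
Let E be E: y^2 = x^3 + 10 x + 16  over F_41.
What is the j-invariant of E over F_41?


Delta = -16(4 a^3 + 27 b^2) mod 41 = 27
-1728 * (4 a)^3 = -1728 * (4*10)^3 mod 41 = 6
j = 6 * 27^(-1) mod 41 = 23

j = 23 (mod 41)


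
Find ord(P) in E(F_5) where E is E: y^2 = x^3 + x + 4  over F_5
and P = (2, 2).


Compute successive multiples of P until we hit O:
  1P = (2, 2)
  2P = (0, 2)
  3P = (3, 3)
  4P = (1, 4)
  5P = (1, 1)
  6P = (3, 2)
  7P = (0, 3)
  8P = (2, 3)
  ... (continuing to 9P)
  9P = O

ord(P) = 9


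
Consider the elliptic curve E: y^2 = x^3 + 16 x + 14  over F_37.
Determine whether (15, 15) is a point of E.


Check whether y^2 = x^3 + 16 x + 14 (mod 37) for (x, y) = (15, 15).
LHS: y^2 = 15^2 mod 37 = 3
RHS: x^3 + 16 x + 14 = 15^3 + 16*15 + 14 mod 37 = 3
LHS = RHS

Yes, on the curve


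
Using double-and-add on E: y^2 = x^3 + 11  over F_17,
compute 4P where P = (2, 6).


k = 4 = 100_2 (binary, LSB first: 001)
Double-and-add from P = (2, 6):
  bit 0 = 0: acc unchanged = O
  bit 1 = 0: acc unchanged = O
  bit 2 = 1: acc = O + (14, 1) = (14, 1)

4P = (14, 1)


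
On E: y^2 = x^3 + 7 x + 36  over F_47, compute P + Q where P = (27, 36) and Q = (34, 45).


P != Q, so use the chord formula.
s = (y2 - y1) / (x2 - x1) = (9) / (7) mod 47 = 8
x3 = s^2 - x1 - x2 mod 47 = 8^2 - 27 - 34 = 3
y3 = s (x1 - x3) - y1 mod 47 = 8 * (27 - 3) - 36 = 15

P + Q = (3, 15)


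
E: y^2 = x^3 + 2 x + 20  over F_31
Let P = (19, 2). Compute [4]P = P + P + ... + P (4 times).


k = 4 = 100_2 (binary, LSB first: 001)
Double-and-add from P = (19, 2):
  bit 0 = 0: acc unchanged = O
  bit 1 = 0: acc unchanged = O
  bit 2 = 1: acc = O + (24, 2) = (24, 2)

4P = (24, 2)


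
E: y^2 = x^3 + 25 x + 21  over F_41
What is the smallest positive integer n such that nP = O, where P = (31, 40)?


Compute successive multiples of P until we hit O:
  1P = (31, 40)
  2P = (12, 9)
  3P = (6, 31)
  4P = (8, 6)
  5P = (0, 29)
  6P = (19, 37)
  7P = (9, 27)
  8P = (26, 17)
  ... (continuing to 24P)
  24P = O

ord(P) = 24


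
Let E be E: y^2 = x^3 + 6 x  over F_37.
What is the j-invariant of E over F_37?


Delta = -16(4 a^3 + 27 b^2) mod 37 = 14
-1728 * (4 a)^3 = -1728 * (4*6)^3 mod 37 = 31
j = 31 * 14^(-1) mod 37 = 26

j = 26 (mod 37)


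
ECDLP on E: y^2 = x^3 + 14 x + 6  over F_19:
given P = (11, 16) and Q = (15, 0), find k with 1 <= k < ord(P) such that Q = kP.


Enumerate multiples of P until we hit Q = (15, 0):
  1P = (11, 16)
  2P = (2, 17)
  3P = (10, 5)
  4P = (5, 12)
  5P = (14, 1)
  6P = (0, 5)
  7P = (9, 5)
  8P = (15, 0)
Match found at i = 8.

k = 8


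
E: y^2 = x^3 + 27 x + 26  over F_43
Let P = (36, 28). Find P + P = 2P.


Doubling: s = (3 x1^2 + a) / (2 y1)
s = (3*36^2 + 27) / (2*28) mod 43 = 20
x3 = s^2 - 2 x1 mod 43 = 20^2 - 2*36 = 27
y3 = s (x1 - x3) - y1 mod 43 = 20 * (36 - 27) - 28 = 23

2P = (27, 23)


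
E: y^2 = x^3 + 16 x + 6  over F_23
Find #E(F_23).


For each x in F_23, count y with y^2 = x^3 + 16 x + 6 mod 23:
  x = 0: RHS = 6, y in [11, 12]  -> 2 point(s)
  x = 1: RHS = 0, y in [0]  -> 1 point(s)
  x = 2: RHS = 0, y in [0]  -> 1 point(s)
  x = 3: RHS = 12, y in [9, 14]  -> 2 point(s)
  x = 5: RHS = 4, y in [2, 21]  -> 2 point(s)
  x = 7: RHS = 1, y in [1, 22]  -> 2 point(s)
  x = 8: RHS = 2, y in [5, 18]  -> 2 point(s)
  x = 10: RHS = 16, y in [4, 19]  -> 2 point(s)
  x = 11: RHS = 18, y in [8, 15]  -> 2 point(s)
  x = 17: RHS = 16, y in [4, 19]  -> 2 point(s)
  x = 18: RHS = 8, y in [10, 13]  -> 2 point(s)
  x = 19: RHS = 16, y in [4, 19]  -> 2 point(s)
  x = 20: RHS = 0, y in [0]  -> 1 point(s)
  x = 21: RHS = 12, y in [9, 14]  -> 2 point(s)
  x = 22: RHS = 12, y in [9, 14]  -> 2 point(s)
Affine points: 27. Add the point at infinity: total = 28.

#E(F_23) = 28


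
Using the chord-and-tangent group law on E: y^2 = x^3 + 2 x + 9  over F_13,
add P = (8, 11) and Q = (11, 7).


P != Q, so use the chord formula.
s = (y2 - y1) / (x2 - x1) = (9) / (3) mod 13 = 3
x3 = s^2 - x1 - x2 mod 13 = 3^2 - 8 - 11 = 3
y3 = s (x1 - x3) - y1 mod 13 = 3 * (8 - 3) - 11 = 4

P + Q = (3, 4)


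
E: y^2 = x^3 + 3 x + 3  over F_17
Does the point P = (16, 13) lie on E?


Check whether y^2 = x^3 + 3 x + 3 (mod 17) for (x, y) = (16, 13).
LHS: y^2 = 13^2 mod 17 = 16
RHS: x^3 + 3 x + 3 = 16^3 + 3*16 + 3 mod 17 = 16
LHS = RHS

Yes, on the curve


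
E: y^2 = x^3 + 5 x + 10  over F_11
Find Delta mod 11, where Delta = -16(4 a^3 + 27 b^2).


4 a^3 + 27 b^2 = 4*5^3 + 27*10^2 = 500 + 2700 = 3200
Delta = -16 * (3200) = -51200
Delta mod 11 = 5

Delta = 5 (mod 11)


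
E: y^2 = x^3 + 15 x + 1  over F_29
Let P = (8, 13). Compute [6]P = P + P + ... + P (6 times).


k = 6 = 110_2 (binary, LSB first: 011)
Double-and-add from P = (8, 13):
  bit 0 = 0: acc unchanged = O
  bit 1 = 1: acc = O + (18, 10) = (18, 10)
  bit 2 = 1: acc = (18, 10) + (17, 6) = (10, 22)

6P = (10, 22)


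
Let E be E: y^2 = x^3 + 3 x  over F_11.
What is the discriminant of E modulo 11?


4 a^3 + 27 b^2 = 4*3^3 + 27*0^2 = 108 + 0 = 108
Delta = -16 * (108) = -1728
Delta mod 11 = 10

Delta = 10 (mod 11)


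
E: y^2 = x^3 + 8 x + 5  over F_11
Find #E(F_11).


For each x in F_11, count y with y^2 = x^3 + 8 x + 5 mod 11:
  x = 0: RHS = 5, y in [4, 7]  -> 2 point(s)
  x = 1: RHS = 3, y in [5, 6]  -> 2 point(s)
  x = 3: RHS = 1, y in [1, 10]  -> 2 point(s)
  x = 5: RHS = 5, y in [4, 7]  -> 2 point(s)
  x = 6: RHS = 5, y in [4, 7]  -> 2 point(s)
  x = 8: RHS = 9, y in [3, 8]  -> 2 point(s)
  x = 9: RHS = 3, y in [5, 6]  -> 2 point(s)
Affine points: 14. Add the point at infinity: total = 15.

#E(F_11) = 15


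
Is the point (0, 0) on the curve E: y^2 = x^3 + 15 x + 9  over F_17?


Check whether y^2 = x^3 + 15 x + 9 (mod 17) for (x, y) = (0, 0).
LHS: y^2 = 0^2 mod 17 = 0
RHS: x^3 + 15 x + 9 = 0^3 + 15*0 + 9 mod 17 = 9
LHS != RHS

No, not on the curve


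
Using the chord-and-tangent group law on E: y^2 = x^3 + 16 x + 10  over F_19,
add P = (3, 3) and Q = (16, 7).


P != Q, so use the chord formula.
s = (y2 - y1) / (x2 - x1) = (4) / (13) mod 19 = 12
x3 = s^2 - x1 - x2 mod 19 = 12^2 - 3 - 16 = 11
y3 = s (x1 - x3) - y1 mod 19 = 12 * (3 - 11) - 3 = 15

P + Q = (11, 15)


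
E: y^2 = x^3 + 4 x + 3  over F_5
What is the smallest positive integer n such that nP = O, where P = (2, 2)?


Compute successive multiples of P until we hit O:
  1P = (2, 2)
  2P = (2, 3)
  3P = O

ord(P) = 3


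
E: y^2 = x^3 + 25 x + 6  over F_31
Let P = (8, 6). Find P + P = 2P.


Doubling: s = (3 x1^2 + a) / (2 y1)
s = (3*8^2 + 25) / (2*6) mod 31 = 0
x3 = s^2 - 2 x1 mod 31 = 0^2 - 2*8 = 15
y3 = s (x1 - x3) - y1 mod 31 = 0 * (8 - 15) - 6 = 25

2P = (15, 25)


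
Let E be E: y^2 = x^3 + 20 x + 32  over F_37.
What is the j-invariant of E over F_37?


Delta = -16(4 a^3 + 27 b^2) mod 37 = 10
-1728 * (4 a)^3 = -1728 * (4*20)^3 mod 37 = 8
j = 8 * 10^(-1) mod 37 = 23

j = 23 (mod 37)


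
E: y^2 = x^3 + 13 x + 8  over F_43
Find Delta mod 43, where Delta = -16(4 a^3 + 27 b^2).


4 a^3 + 27 b^2 = 4*13^3 + 27*8^2 = 8788 + 1728 = 10516
Delta = -16 * (10516) = -168256
Delta mod 43 = 3

Delta = 3 (mod 43)


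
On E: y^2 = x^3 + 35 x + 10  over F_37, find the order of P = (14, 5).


Compute successive multiples of P until we hit O:
  1P = (14, 5)
  2P = (36, 23)
  3P = (21, 33)
  4P = (18, 16)
  5P = (1, 3)
  6P = (31, 18)
  7P = (26, 25)
  8P = (8, 5)
  ... (continuing to 31P)
  31P = O

ord(P) = 31


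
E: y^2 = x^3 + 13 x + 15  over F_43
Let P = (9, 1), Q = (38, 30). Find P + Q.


P != Q, so use the chord formula.
s = (y2 - y1) / (x2 - x1) = (29) / (29) mod 43 = 1
x3 = s^2 - x1 - x2 mod 43 = 1^2 - 9 - 38 = 40
y3 = s (x1 - x3) - y1 mod 43 = 1 * (9 - 40) - 1 = 11

P + Q = (40, 11)


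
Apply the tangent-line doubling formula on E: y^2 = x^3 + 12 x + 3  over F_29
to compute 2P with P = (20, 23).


Doubling: s = (3 x1^2 + a) / (2 y1)
s = (3*20^2 + 12) / (2*23) mod 29 = 15
x3 = s^2 - 2 x1 mod 29 = 15^2 - 2*20 = 11
y3 = s (x1 - x3) - y1 mod 29 = 15 * (20 - 11) - 23 = 25

2P = (11, 25)


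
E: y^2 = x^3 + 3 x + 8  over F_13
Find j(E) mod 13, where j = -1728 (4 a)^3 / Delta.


Delta = -16(4 a^3 + 27 b^2) mod 13 = 4
-1728 * (4 a)^3 = -1728 * (4*3)^3 mod 13 = 12
j = 12 * 4^(-1) mod 13 = 3

j = 3 (mod 13)


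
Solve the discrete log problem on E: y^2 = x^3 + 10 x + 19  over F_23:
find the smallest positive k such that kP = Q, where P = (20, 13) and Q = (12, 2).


Enumerate multiples of P until we hit Q = (12, 2):
  1P = (20, 13)
  2P = (15, 18)
  3P = (12, 2)
Match found at i = 3.

k = 3


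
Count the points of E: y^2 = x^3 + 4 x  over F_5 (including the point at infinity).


For each x in F_5, count y with y^2 = x^3 + 4 x + 0 mod 5:
  x = 0: RHS = 0, y in [0]  -> 1 point(s)
  x = 1: RHS = 0, y in [0]  -> 1 point(s)
  x = 2: RHS = 1, y in [1, 4]  -> 2 point(s)
  x = 3: RHS = 4, y in [2, 3]  -> 2 point(s)
  x = 4: RHS = 0, y in [0]  -> 1 point(s)
Affine points: 7. Add the point at infinity: total = 8.

#E(F_5) = 8


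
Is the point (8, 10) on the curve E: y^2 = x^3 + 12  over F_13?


Check whether y^2 = x^3 + 0 x + 12 (mod 13) for (x, y) = (8, 10).
LHS: y^2 = 10^2 mod 13 = 9
RHS: x^3 + 0 x + 12 = 8^3 + 0*8 + 12 mod 13 = 4
LHS != RHS

No, not on the curve


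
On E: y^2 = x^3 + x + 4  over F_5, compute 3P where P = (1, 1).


k = 3 = 11_2 (binary, LSB first: 11)
Double-and-add from P = (1, 1):
  bit 0 = 1: acc = O + (1, 1) = (1, 1)
  bit 1 = 1: acc = (1, 1) + (2, 2) = (3, 2)

3P = (3, 2)


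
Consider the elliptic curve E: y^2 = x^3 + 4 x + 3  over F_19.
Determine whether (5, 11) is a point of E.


Check whether y^2 = x^3 + 4 x + 3 (mod 19) for (x, y) = (5, 11).
LHS: y^2 = 11^2 mod 19 = 7
RHS: x^3 + 4 x + 3 = 5^3 + 4*5 + 3 mod 19 = 15
LHS != RHS

No, not on the curve


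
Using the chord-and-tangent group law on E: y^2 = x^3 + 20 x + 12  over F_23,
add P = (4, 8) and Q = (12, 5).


P != Q, so use the chord formula.
s = (y2 - y1) / (x2 - x1) = (20) / (8) mod 23 = 14
x3 = s^2 - x1 - x2 mod 23 = 14^2 - 4 - 12 = 19
y3 = s (x1 - x3) - y1 mod 23 = 14 * (4 - 19) - 8 = 12

P + Q = (19, 12)


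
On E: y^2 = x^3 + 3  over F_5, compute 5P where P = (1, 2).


k = 5 = 101_2 (binary, LSB first: 101)
Double-and-add from P = (1, 2):
  bit 0 = 1: acc = O + (1, 2) = (1, 2)
  bit 1 = 0: acc unchanged = (1, 2)
  bit 2 = 1: acc = (1, 2) + (2, 4) = (1, 3)

5P = (1, 3)


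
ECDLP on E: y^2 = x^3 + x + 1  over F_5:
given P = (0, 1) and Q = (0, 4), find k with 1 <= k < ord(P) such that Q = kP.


Enumerate multiples of P until we hit Q = (0, 4):
  1P = (0, 1)
  2P = (4, 2)
  3P = (2, 1)
  4P = (3, 4)
  5P = (3, 1)
  6P = (2, 4)
  7P = (4, 3)
  8P = (0, 4)
Match found at i = 8.

k = 8


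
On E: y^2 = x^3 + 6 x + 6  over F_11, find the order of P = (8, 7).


Compute successive multiples of P until we hit O:
  1P = (8, 7)
  2P = (6, 4)
  3P = (2, 2)
  4P = (2, 9)
  5P = (6, 7)
  6P = (8, 4)
  7P = O

ord(P) = 7


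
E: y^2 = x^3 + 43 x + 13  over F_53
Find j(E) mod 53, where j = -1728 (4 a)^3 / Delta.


Delta = -16(4 a^3 + 27 b^2) mod 53 = 2
-1728 * (4 a)^3 = -1728 * (4*43)^3 mod 53 = 27
j = 27 * 2^(-1) mod 53 = 40

j = 40 (mod 53)


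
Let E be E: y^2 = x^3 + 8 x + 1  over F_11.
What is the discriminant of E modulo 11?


4 a^3 + 27 b^2 = 4*8^3 + 27*1^2 = 2048 + 27 = 2075
Delta = -16 * (2075) = -33200
Delta mod 11 = 9

Delta = 9 (mod 11)


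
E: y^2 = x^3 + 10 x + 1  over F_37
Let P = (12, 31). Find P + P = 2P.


Doubling: s = (3 x1^2 + a) / (2 y1)
s = (3*12^2 + 10) / (2*31) mod 37 = 31
x3 = s^2 - 2 x1 mod 37 = 31^2 - 2*12 = 12
y3 = s (x1 - x3) - y1 mod 37 = 31 * (12 - 12) - 31 = 6

2P = (12, 6)


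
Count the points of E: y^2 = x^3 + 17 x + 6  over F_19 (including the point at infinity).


For each x in F_19, count y with y^2 = x^3 + 17 x + 6 mod 19:
  x = 0: RHS = 6, y in [5, 14]  -> 2 point(s)
  x = 1: RHS = 5, y in [9, 10]  -> 2 point(s)
  x = 4: RHS = 5, y in [9, 10]  -> 2 point(s)
  x = 5: RHS = 7, y in [8, 11]  -> 2 point(s)
  x = 6: RHS = 1, y in [1, 18]  -> 2 point(s)
  x = 10: RHS = 17, y in [6, 13]  -> 2 point(s)
  x = 11: RHS = 4, y in [2, 17]  -> 2 point(s)
  x = 12: RHS = 0, y in [0]  -> 1 point(s)
  x = 13: RHS = 11, y in [7, 12]  -> 2 point(s)
  x = 14: RHS = 5, y in [9, 10]  -> 2 point(s)
  x = 15: RHS = 7, y in [8, 11]  -> 2 point(s)
  x = 16: RHS = 4, y in [2, 17]  -> 2 point(s)
  x = 18: RHS = 7, y in [8, 11]  -> 2 point(s)
Affine points: 25. Add the point at infinity: total = 26.

#E(F_19) = 26


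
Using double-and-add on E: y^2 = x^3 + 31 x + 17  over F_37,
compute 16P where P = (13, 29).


k = 16 = 10000_2 (binary, LSB first: 00001)
Double-and-add from P = (13, 29):
  bit 0 = 0: acc unchanged = O
  bit 1 = 0: acc unchanged = O
  bit 2 = 0: acc unchanged = O
  bit 3 = 0: acc unchanged = O
  bit 4 = 1: acc = O + (35, 13) = (35, 13)

16P = (35, 13)


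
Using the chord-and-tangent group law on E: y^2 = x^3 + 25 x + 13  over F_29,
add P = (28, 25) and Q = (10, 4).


P != Q, so use the chord formula.
s = (y2 - y1) / (x2 - x1) = (8) / (11) mod 29 = 6
x3 = s^2 - x1 - x2 mod 29 = 6^2 - 28 - 10 = 27
y3 = s (x1 - x3) - y1 mod 29 = 6 * (28 - 27) - 25 = 10

P + Q = (27, 10)


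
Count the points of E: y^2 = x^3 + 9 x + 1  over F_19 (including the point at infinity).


For each x in F_19, count y with y^2 = x^3 + 9 x + 1 mod 19:
  x = 0: RHS = 1, y in [1, 18]  -> 2 point(s)
  x = 1: RHS = 11, y in [7, 12]  -> 2 point(s)
  x = 3: RHS = 17, y in [6, 13]  -> 2 point(s)
  x = 4: RHS = 6, y in [5, 14]  -> 2 point(s)
  x = 5: RHS = 0, y in [0]  -> 1 point(s)
  x = 6: RHS = 5, y in [9, 10]  -> 2 point(s)
  x = 11: RHS = 6, y in [5, 14]  -> 2 point(s)
  x = 13: RHS = 16, y in [4, 15]  -> 2 point(s)
  x = 16: RHS = 4, y in [2, 17]  -> 2 point(s)
Affine points: 17. Add the point at infinity: total = 18.

#E(F_19) = 18


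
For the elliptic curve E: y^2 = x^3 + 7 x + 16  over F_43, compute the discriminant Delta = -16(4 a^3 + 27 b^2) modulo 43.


4 a^3 + 27 b^2 = 4*7^3 + 27*16^2 = 1372 + 6912 = 8284
Delta = -16 * (8284) = -132544
Delta mod 43 = 25

Delta = 25 (mod 43)


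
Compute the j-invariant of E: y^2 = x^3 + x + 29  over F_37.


Delta = -16(4 a^3 + 27 b^2) mod 37 = 1
-1728 * (4 a)^3 = -1728 * (4*1)^3 mod 37 = 1
j = 1 * 1^(-1) mod 37 = 1

j = 1 (mod 37)


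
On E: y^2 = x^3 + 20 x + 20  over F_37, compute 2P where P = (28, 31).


Doubling: s = (3 x1^2 + a) / (2 y1)
s = (3*28^2 + 20) / (2*31) mod 37 = 12
x3 = s^2 - 2 x1 mod 37 = 12^2 - 2*28 = 14
y3 = s (x1 - x3) - y1 mod 37 = 12 * (28 - 14) - 31 = 26

2P = (14, 26)


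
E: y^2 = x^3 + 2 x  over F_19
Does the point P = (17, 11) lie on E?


Check whether y^2 = x^3 + 2 x + 0 (mod 19) for (x, y) = (17, 11).
LHS: y^2 = 11^2 mod 19 = 7
RHS: x^3 + 2 x + 0 = 17^3 + 2*17 + 0 mod 19 = 7
LHS = RHS

Yes, on the curve


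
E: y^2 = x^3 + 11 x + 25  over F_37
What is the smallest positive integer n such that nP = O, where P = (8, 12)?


Compute successive multiples of P until we hit O:
  1P = (8, 12)
  2P = (10, 5)
  3P = (22, 0)
  4P = (10, 32)
  5P = (8, 25)
  6P = O

ord(P) = 6


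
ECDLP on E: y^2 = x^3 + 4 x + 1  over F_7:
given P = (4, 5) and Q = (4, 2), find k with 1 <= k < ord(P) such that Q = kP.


Enumerate multiples of P until we hit Q = (4, 2):
  1P = (4, 5)
  2P = (0, 6)
  3P = (0, 1)
  4P = (4, 2)
Match found at i = 4.

k = 4


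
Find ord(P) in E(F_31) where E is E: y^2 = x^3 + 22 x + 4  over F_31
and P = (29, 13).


Compute successive multiples of P until we hit O:
  1P = (29, 13)
  2P = (18, 30)
  3P = (22, 10)
  4P = (27, 10)
  5P = (16, 22)
  6P = (25, 20)
  7P = (13, 21)
  8P = (28, 2)
  ... (continuing to 35P)
  35P = O

ord(P) = 35


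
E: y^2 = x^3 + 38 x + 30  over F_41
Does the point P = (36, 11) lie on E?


Check whether y^2 = x^3 + 38 x + 30 (mod 41) for (x, y) = (36, 11).
LHS: y^2 = 11^2 mod 41 = 39
RHS: x^3 + 38 x + 30 = 36^3 + 38*36 + 30 mod 41 = 2
LHS != RHS

No, not on the curve


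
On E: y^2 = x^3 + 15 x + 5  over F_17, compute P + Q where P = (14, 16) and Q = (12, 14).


P != Q, so use the chord formula.
s = (y2 - y1) / (x2 - x1) = (15) / (15) mod 17 = 1
x3 = s^2 - x1 - x2 mod 17 = 1^2 - 14 - 12 = 9
y3 = s (x1 - x3) - y1 mod 17 = 1 * (14 - 9) - 16 = 6

P + Q = (9, 6)


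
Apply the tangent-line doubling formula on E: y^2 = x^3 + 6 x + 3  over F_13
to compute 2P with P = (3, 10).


Doubling: s = (3 x1^2 + a) / (2 y1)
s = (3*3^2 + 6) / (2*10) mod 13 = 1
x3 = s^2 - 2 x1 mod 13 = 1^2 - 2*3 = 8
y3 = s (x1 - x3) - y1 mod 13 = 1 * (3 - 8) - 10 = 11

2P = (8, 11)


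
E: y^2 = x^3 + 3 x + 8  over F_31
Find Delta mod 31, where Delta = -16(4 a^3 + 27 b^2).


4 a^3 + 27 b^2 = 4*3^3 + 27*8^2 = 108 + 1728 = 1836
Delta = -16 * (1836) = -29376
Delta mod 31 = 12

Delta = 12 (mod 31)


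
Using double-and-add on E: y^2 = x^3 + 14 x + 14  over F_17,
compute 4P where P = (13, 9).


k = 4 = 100_2 (binary, LSB first: 001)
Double-and-add from P = (13, 9):
  bit 0 = 0: acc unchanged = O
  bit 1 = 0: acc unchanged = O
  bit 2 = 1: acc = O + (6, 5) = (6, 5)

4P = (6, 5)


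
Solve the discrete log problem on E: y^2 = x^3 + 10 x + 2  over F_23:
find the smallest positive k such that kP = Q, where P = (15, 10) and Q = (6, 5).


Enumerate multiples of P until we hit Q = (6, 5):
  1P = (15, 10)
  2P = (6, 5)
Match found at i = 2.

k = 2


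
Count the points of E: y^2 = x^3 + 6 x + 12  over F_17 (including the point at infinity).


For each x in F_17, count y with y^2 = x^3 + 6 x + 12 mod 17:
  x = 1: RHS = 2, y in [6, 11]  -> 2 point(s)
  x = 2: RHS = 15, y in [7, 10]  -> 2 point(s)
  x = 4: RHS = 15, y in [7, 10]  -> 2 point(s)
  x = 6: RHS = 9, y in [3, 14]  -> 2 point(s)
  x = 9: RHS = 13, y in [8, 9]  -> 2 point(s)
  x = 10: RHS = 1, y in [1, 16]  -> 2 point(s)
  x = 11: RHS = 15, y in [7, 10]  -> 2 point(s)
  x = 13: RHS = 9, y in [3, 14]  -> 2 point(s)
  x = 14: RHS = 1, y in [1, 16]  -> 2 point(s)
  x = 15: RHS = 9, y in [3, 14]  -> 2 point(s)
Affine points: 20. Add the point at infinity: total = 21.

#E(F_17) = 21


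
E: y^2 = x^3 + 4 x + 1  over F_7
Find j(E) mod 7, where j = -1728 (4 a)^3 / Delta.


Delta = -16(4 a^3 + 27 b^2) mod 7 = 1
-1728 * (4 a)^3 = -1728 * (4*4)^3 mod 7 = 1
j = 1 * 1^(-1) mod 7 = 1

j = 1 (mod 7)
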